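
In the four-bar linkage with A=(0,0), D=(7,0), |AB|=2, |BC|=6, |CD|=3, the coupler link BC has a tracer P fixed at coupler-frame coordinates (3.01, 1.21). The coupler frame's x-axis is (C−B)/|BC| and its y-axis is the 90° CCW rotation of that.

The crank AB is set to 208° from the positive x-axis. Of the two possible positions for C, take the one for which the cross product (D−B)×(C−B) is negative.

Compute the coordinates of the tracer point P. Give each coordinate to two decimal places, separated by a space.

A=(0,0), D=(7.00,0)
B = A + 2.00·(cos208°, sin208°) = (-1.7659, -0.9389)
|BD| = 8.8160
circle(B,6.00) ∩ circle(D,3.00): a=5.9393, h=0.8512
  candidates: C₊=(4.0490,0.5399) cross=7.504; C₋=(4.2303,-1.1527) cross=-7.504
  mode - wants cross < 0 → take C=(4.2303,-1.1527) (cross=-7.504)
ex = (C−B)/|BC| = (0.9994,-0.0356); ey = (0.0356,0.9994)
P = B + 3.01·ex + 1.21·ey = (1.2853,0.1630)

1.29 0.16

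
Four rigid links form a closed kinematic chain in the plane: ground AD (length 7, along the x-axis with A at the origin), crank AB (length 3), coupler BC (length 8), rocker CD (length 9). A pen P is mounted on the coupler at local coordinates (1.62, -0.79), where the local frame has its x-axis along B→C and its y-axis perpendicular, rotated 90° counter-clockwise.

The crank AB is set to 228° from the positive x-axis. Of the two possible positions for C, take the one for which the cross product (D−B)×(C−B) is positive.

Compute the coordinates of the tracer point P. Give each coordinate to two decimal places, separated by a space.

-0.85 -0.85

A=(0,0), D=(7.00,0)
B = A + 3.00·(cos228°, sin228°) = (-2.0074, -2.2294)
|BD| = 9.2792
circle(B,8.00) ∩ circle(D,9.00): a=3.7236, h=7.0806
  candidates: C₊=(-0.0941,5.5384) cross=65.702; C₋=(3.3083,-8.2080) cross=-65.702
  mode + wants cross > 0 → take C=(-0.0941,5.5384) (cross=65.702)
ex = (C−B)/|BC| = (0.2392,0.9710); ey = (-0.9710,0.2392)
P = B + 1.62·ex + -0.79·ey = (-0.8529,-0.8454)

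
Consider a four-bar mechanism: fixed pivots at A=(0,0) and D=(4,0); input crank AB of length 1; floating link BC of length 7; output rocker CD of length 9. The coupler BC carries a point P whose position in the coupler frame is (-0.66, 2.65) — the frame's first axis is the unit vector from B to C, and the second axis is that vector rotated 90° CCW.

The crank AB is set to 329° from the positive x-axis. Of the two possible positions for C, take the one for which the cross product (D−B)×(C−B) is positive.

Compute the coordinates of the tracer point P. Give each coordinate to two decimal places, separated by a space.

-0.80 -2.69

A=(0,0), D=(4.00,0)
B = A + 1.00·(cos329°, sin329°) = (0.8572, -0.5150)
|BD| = 3.1848
circle(B,7.00) ∩ circle(D,9.00): a=-3.4316, h=6.1012
  candidates: C₊=(-3.5159,4.9509) cross=19.431; C₋=(-1.5425,-7.0909) cross=-19.431
  mode + wants cross > 0 → take C=(-3.5159,4.9509) (cross=19.431)
ex = (C−B)/|BC| = (-0.6247,0.7808); ey = (-0.7808,-0.6247)
P = B + -0.66·ex + 2.65·ey = (-0.7998,-2.6859)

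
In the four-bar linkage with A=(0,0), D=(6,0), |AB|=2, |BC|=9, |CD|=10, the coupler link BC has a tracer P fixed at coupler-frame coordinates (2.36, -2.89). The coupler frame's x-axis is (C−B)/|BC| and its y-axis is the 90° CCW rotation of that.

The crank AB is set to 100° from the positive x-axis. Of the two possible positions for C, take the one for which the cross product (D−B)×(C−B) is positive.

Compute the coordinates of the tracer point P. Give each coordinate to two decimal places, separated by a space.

3.33 2.61

A=(0,0), D=(6.00,0)
B = A + 2.00·(cos100°, sin100°) = (-0.3473, 1.9696)
|BD| = 6.6459
circle(B,9.00) ∩ circle(D,10.00): a=1.8935, h=8.7986
  candidates: C₊=(4.0687,9.8117) cross=58.474; C₋=(-1.1465,-6.9948) cross=-58.474
  mode + wants cross > 0 → take C=(4.0687,9.8117) (cross=58.474)
ex = (C−B)/|BC| = (0.4907,0.8713); ey = (-0.8713,0.4907)
P = B + 2.36·ex + -2.89·ey = (3.3289,2.6080)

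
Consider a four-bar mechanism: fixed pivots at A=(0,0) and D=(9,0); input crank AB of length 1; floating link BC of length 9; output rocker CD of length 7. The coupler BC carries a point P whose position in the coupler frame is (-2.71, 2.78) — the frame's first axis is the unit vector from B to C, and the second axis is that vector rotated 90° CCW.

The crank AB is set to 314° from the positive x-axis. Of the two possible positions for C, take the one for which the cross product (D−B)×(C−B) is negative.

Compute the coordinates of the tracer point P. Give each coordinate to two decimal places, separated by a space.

0.57 3.16

A=(0,0), D=(9.00,0)
B = A + 1.00·(cos314°, sin314°) = (0.6947, -0.7193)
|BD| = 8.3364
circle(B,9.00) ∩ circle(D,7.00): a=6.0875, h=6.6289
  candidates: C₊=(6.1875,6.4101) cross=55.261; C₋=(7.3315,-6.7982) cross=-55.261
  mode - wants cross < 0 → take C=(7.3315,-6.7982) (cross=-55.261)
ex = (C−B)/|BC| = (0.7374,-0.6754); ey = (0.6754,0.7374)
P = B + -2.71·ex + 2.78·ey = (0.5739,3.1611)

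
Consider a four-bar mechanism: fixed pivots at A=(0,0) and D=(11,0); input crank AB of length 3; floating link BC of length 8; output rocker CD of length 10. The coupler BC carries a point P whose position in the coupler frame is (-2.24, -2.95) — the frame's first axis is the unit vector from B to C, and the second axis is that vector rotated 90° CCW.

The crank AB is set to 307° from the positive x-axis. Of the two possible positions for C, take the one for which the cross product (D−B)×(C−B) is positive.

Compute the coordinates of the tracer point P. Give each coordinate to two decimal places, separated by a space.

A=(0,0), D=(11.00,0)
B = A + 3.00·(cos307°, sin307°) = (1.8054, -2.3959)
|BD| = 9.5016
circle(B,8.00) ∩ circle(D,10.00): a=2.8564, h=7.4727
  candidates: C₊=(2.6852,5.5556) cross=71.002; C₋=(6.4538,-8.9069) cross=-71.002
  mode + wants cross > 0 → take C=(2.6852,5.5556) (cross=71.002)
ex = (C−B)/|BC| = (0.1100,0.9939); ey = (-0.9939,0.1100)
P = B + -2.24·ex + -2.95·ey = (4.4912,-4.9467)

4.49 -4.95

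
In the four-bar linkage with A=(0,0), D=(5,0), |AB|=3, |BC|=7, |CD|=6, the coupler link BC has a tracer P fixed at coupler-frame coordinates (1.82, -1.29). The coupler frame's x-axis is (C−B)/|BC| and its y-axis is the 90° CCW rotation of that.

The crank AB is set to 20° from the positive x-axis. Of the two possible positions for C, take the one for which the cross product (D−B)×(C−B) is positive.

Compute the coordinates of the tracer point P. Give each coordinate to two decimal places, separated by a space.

A=(0,0), D=(5.00,0)
B = A + 3.00·(cos20°, sin20°) = (2.8191, 1.0261)
|BD| = 2.4102
circle(B,7.00) ∩ circle(D,6.00): a=3.9020, h=5.8116
  candidates: C₊=(8.8239,4.6236) cross=14.007; C₋=(3.8757,-5.8937) cross=-14.007
  mode + wants cross > 0 → take C=(8.8239,4.6236) (cross=14.007)
ex = (C−B)/|BC| = (0.8578,0.5139); ey = (-0.5139,0.8578)
P = B + 1.82·ex + -1.29·ey = (5.0433,0.8548)

5.04 0.85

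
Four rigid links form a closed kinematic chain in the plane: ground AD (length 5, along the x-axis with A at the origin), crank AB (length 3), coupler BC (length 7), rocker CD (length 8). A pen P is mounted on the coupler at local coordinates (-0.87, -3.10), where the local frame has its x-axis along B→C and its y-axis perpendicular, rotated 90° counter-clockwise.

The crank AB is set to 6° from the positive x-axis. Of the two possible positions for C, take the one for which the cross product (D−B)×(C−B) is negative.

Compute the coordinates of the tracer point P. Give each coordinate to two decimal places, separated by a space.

0.78 2.66

A=(0,0), D=(5.00,0)
B = A + 3.00·(cos6°, sin6°) = (2.9836, 0.3136)
|BD| = 2.0407
circle(B,7.00) ∩ circle(D,8.00): a=-2.6549, h=6.4770
  candidates: C₊=(1.3555,7.1216) cross=13.217; C₋=(-0.6351,-5.6785) cross=-13.217
  mode - wants cross < 0 → take C=(-0.6351,-5.6785) (cross=-13.217)
ex = (C−B)/|BC| = (-0.5170,-0.8560); ey = (0.8560,-0.5170)
P = B + -0.87·ex + -3.10·ey = (0.7797,2.6609)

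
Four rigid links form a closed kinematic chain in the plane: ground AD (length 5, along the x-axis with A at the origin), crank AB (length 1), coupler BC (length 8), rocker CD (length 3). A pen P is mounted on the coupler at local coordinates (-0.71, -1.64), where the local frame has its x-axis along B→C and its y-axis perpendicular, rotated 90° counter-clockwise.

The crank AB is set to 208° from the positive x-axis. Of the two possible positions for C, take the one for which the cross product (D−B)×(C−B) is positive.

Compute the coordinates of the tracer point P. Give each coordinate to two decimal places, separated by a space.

-0.91 -2.26

A=(0,0), D=(5.00,0)
B = A + 1.00·(cos208°, sin208°) = (-0.8829, -0.4695)
|BD| = 5.9017
circle(B,8.00) ∩ circle(D,3.00): a=7.6105, h=2.4657
  candidates: C₊=(6.5073,2.5938) cross=14.552; C₋=(6.8996,-2.3220) cross=-14.552
  mode + wants cross > 0 → take C=(6.5073,2.5938) (cross=14.552)
ex = (C−B)/|BC| = (0.9238,0.3829); ey = (-0.3829,0.9238)
P = B + -0.71·ex + -1.64·ey = (-0.9109,-2.2563)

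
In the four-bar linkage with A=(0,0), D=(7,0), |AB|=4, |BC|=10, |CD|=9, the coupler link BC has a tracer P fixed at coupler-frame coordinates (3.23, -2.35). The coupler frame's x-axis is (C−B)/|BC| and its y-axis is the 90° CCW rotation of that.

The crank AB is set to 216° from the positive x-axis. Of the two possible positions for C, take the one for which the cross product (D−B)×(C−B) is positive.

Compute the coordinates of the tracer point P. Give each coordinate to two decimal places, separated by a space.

A=(0,0), D=(7.00,0)
B = A + 4.00·(cos216°, sin216°) = (-3.2361, -2.3511)
|BD| = 10.5026
circle(B,10.00) ∩ circle(D,9.00): a=6.1558, h=7.8807
  candidates: C₊=(0.9994,6.7076) cross=82.768; C₋=(4.5277,-8.6538) cross=-82.768
  mode + wants cross > 0 → take C=(0.9994,6.7076) (cross=82.768)
ex = (C−B)/|BC| = (0.4235,0.9059); ey = (-0.9059,0.4235)
P = B + 3.23·ex + -2.35·ey = (0.2608,-0.4205)

0.26 -0.42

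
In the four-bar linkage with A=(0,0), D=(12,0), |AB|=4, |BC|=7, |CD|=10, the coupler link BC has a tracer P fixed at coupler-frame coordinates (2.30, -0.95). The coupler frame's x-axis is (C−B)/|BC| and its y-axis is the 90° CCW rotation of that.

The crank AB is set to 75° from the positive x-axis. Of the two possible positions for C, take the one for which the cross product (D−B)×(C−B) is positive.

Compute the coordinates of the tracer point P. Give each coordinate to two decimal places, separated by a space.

A=(0,0), D=(12.00,0)
B = A + 4.00·(cos75°, sin75°) = (1.0353, 3.8637)
|BD| = 11.6255
circle(B,7.00) ∩ circle(D,10.00): a=3.6193, h=5.9917
  candidates: C₊=(6.4402,8.3120) cross=69.657; C₋=(2.4576,-2.9903) cross=-69.657
  mode + wants cross > 0 → take C=(6.4402,8.3120) (cross=69.657)
ex = (C−B)/|BC| = (0.7721,0.6355); ey = (-0.6355,0.7721)
P = B + 2.30·ex + -0.95·ey = (3.4149,4.5917)

3.41 4.59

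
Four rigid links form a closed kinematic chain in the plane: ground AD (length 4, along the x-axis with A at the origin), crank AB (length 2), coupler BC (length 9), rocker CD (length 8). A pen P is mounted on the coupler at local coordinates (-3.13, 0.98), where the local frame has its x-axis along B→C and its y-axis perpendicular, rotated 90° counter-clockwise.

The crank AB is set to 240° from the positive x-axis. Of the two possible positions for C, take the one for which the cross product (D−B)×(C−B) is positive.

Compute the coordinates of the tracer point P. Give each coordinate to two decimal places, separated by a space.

A=(0,0), D=(4.00,0)
B = A + 2.00·(cos240°, sin240°) = (-1.0000, -1.7321)
|BD| = 5.2915
circle(B,9.00) ∩ circle(D,8.00): a=4.2521, h=7.9322
  candidates: C₊=(0.4214,7.1550) cross=41.973; C₋=(5.6143,-7.8354) cross=-41.973
  mode + wants cross > 0 → take C=(0.4214,7.1550) (cross=41.973)
ex = (C−B)/|BC| = (0.1579,0.9874); ey = (-0.9874,0.1579)
P = B + -3.13·ex + 0.98·ey = (-2.4620,-4.6680)

-2.46 -4.67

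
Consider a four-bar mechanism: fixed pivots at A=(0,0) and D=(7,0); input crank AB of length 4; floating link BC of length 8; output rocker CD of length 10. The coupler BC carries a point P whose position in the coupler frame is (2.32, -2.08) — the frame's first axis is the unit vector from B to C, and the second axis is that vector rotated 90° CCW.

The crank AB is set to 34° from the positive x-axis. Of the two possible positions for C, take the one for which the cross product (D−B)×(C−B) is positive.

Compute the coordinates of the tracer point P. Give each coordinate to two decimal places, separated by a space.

5.97 3.86

A=(0,0), D=(7.00,0)
B = A + 4.00·(cos34°, sin34°) = (3.3162, 2.2368)
|BD| = 4.3097
circle(B,8.00) ∩ circle(D,10.00): a=-2.0217, h=7.7403
  candidates: C₊=(5.6053,9.9023) cross=33.359; C₋=(-2.4292,-3.3302) cross=-33.359
  mode + wants cross > 0 → take C=(5.6053,9.9023) (cross=33.359)
ex = (C−B)/|BC| = (0.2861,0.9582); ey = (-0.9582,0.2861)
P = B + 2.32·ex + -2.08·ey = (5.9730,3.8646)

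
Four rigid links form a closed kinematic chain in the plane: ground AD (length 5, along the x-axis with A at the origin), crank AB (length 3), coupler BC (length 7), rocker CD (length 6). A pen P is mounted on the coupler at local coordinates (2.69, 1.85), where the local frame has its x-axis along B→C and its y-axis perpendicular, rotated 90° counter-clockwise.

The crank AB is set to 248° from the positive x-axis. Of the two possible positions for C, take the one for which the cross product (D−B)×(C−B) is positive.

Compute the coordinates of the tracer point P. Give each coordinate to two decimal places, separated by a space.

-2.28 0.27

A=(0,0), D=(5.00,0)
B = A + 3.00·(cos248°, sin248°) = (-1.1238, -2.7816)
|BD| = 6.7259
circle(B,7.00) ∩ circle(D,6.00): a=4.3294, h=5.5006
  candidates: C₊=(0.5432,4.0171) cross=36.997; C₋=(5.0928,-5.9993) cross=-36.997
  mode + wants cross > 0 → take C=(0.5432,4.0171) (cross=36.997)
ex = (C−B)/|BC| = (0.2381,0.9712); ey = (-0.9712,0.2381)
P = B + 2.69·ex + 1.85·ey = (-2.2800,0.2716)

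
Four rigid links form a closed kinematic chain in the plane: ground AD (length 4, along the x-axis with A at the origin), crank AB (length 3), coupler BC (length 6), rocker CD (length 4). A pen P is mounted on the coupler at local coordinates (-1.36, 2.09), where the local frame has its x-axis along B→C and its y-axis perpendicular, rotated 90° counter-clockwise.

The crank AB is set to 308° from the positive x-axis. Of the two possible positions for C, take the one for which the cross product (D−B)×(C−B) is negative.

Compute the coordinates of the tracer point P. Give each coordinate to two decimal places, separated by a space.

A=(0,0), D=(4.00,0)
B = A + 3.00·(cos308°, sin308°) = (1.8470, -2.3640)
|BD| = 3.1975
circle(B,6.00) ∩ circle(D,4.00): a=4.7262, h=3.6964
  candidates: C₊=(2.2965,3.6191) cross=11.819; C₋=(7.7622,-1.3587) cross=-11.819
  mode - wants cross < 0 → take C=(7.7622,-1.3587) (cross=-11.819)
ex = (C−B)/|BC| = (0.9859,0.1676); ey = (-0.1676,0.9859)
P = B + -1.36·ex + 2.09·ey = (0.1560,-0.5314)

0.16 -0.53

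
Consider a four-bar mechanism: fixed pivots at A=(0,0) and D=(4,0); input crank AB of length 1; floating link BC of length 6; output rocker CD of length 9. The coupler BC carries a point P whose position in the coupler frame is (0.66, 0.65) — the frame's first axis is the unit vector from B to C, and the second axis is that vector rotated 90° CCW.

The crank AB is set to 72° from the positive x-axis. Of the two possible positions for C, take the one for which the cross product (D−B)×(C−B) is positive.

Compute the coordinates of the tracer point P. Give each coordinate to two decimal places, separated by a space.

-0.57 1.24

A=(0,0), D=(4.00,0)
B = A + 1.00·(cos72°, sin72°) = (0.3090, 0.9511)
|BD| = 3.8115
circle(B,6.00) ∩ circle(D,9.00): a=-3.9973, h=4.4745
  candidates: C₊=(-2.4454,6.2815) cross=17.055; C₋=(-4.6784,-2.3845) cross=-17.055
  mode + wants cross > 0 → take C=(-2.4454,6.2815) (cross=17.055)
ex = (C−B)/|BC| = (-0.4591,0.8884); ey = (-0.8884,-0.4591)
P = B + 0.66·ex + 0.65·ey = (-0.5714,1.2390)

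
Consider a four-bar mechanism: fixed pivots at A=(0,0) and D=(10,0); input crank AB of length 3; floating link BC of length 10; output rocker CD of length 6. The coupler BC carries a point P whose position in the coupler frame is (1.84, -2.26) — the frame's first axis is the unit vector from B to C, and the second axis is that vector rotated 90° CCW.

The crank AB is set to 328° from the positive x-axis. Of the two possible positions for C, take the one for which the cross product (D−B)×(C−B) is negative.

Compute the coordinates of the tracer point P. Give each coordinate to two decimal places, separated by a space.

A=(0,0), D=(10.00,0)
B = A + 3.00·(cos328°, sin328°) = (2.5441, -1.5898)
|BD| = 7.6235
circle(B,10.00) ∩ circle(D,6.00): a=8.0093, h=5.9876
  candidates: C₊=(9.1287,5.9364) cross=45.646; C₋=(11.6260,-5.7755) cross=-45.646
  mode - wants cross < 0 → take C=(11.6260,-5.7755) (cross=-45.646)
ex = (C−B)/|BC| = (0.9082,-0.4186); ey = (0.4186,0.9082)
P = B + 1.84·ex + -2.26·ey = (3.2692,-4.4124)

3.27 -4.41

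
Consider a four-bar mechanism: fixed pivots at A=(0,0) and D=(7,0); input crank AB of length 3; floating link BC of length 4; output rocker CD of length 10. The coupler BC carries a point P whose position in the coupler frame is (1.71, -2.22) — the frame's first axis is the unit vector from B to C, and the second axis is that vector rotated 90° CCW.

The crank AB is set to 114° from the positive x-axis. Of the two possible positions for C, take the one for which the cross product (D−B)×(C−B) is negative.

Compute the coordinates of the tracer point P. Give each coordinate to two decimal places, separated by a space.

A=(0,0), D=(7.00,0)
B = A + 3.00·(cos114°, sin114°) = (-1.2202, 2.7406)
|BD| = 8.6650
circle(B,4.00) ∩ circle(D,10.00): a=-0.5145, h=3.9668
  candidates: C₊=(-0.4537,6.6665) cross=34.372; C₋=(-2.9630,-0.8597) cross=-34.372
  mode - wants cross < 0 → take C=(-2.9630,-0.8597) (cross=-34.372)
ex = (C−B)/|BC| = (-0.4357,-0.9001); ey = (0.9001,-0.4357)
P = B + 1.71·ex + -2.22·ey = (-3.9635,2.1687)

-3.96 2.17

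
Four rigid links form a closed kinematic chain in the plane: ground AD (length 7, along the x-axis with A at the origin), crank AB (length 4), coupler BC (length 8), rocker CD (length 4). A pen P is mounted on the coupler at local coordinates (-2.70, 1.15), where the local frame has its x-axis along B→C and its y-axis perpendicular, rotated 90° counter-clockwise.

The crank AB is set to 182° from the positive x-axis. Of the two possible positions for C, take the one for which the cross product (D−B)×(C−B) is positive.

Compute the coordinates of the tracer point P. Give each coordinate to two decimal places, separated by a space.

-6.92 0.17

A=(0,0), D=(7.00,0)
B = A + 4.00·(cos182°, sin182°) = (-3.9976, -0.1396)
|BD| = 10.9984
circle(B,8.00) ∩ circle(D,4.00): a=7.6814, h=2.2354
  candidates: C₊=(3.6548,2.1931) cross=24.586; C₋=(3.7115,-2.2773) cross=-24.586
  mode + wants cross > 0 → take C=(3.6548,2.1931) (cross=24.586)
ex = (C−B)/|BC| = (0.9565,0.2916); ey = (-0.2916,0.9565)
P = B + -2.70·ex + 1.15·ey = (-6.9156,0.1731)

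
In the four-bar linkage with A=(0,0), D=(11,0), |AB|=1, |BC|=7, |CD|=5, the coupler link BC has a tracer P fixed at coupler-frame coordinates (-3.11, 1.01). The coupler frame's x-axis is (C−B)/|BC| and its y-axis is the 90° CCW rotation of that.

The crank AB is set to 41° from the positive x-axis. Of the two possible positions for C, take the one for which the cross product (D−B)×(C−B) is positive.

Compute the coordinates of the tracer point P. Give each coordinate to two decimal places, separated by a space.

A=(0,0), D=(11.00,0)
B = A + 1.00·(cos41°, sin41°) = (0.7547, 0.6561)
|BD| = 10.2663
circle(B,7.00) ∩ circle(D,5.00): a=6.3020, h=3.0471
  candidates: C₊=(7.2386,3.2942) cross=31.282; C₋=(6.8491,-2.7875) cross=-31.282
  mode + wants cross > 0 → take C=(7.2386,3.2942) (cross=31.282)
ex = (C−B)/|BC| = (0.9263,0.3769); ey = (-0.3769,0.9263)
P = B + -3.11·ex + 1.01·ey = (-2.5066,0.4195)

-2.51 0.42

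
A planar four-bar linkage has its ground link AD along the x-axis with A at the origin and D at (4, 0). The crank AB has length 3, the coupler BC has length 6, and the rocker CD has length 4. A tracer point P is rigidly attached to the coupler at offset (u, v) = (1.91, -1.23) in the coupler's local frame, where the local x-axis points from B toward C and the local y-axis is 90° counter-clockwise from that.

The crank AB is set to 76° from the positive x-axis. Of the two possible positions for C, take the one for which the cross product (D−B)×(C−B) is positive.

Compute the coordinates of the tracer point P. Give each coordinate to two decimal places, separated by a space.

2.64 1.69

A=(0,0), D=(4.00,0)
B = A + 3.00·(cos76°, sin76°) = (0.7258, 2.9109)
|BD| = 4.3811
circle(B,6.00) ∩ circle(D,4.00): a=4.4731, h=3.9989
  candidates: C₊=(6.7257,2.9275) cross=17.520; C₋=(1.4118,-3.0498) cross=-17.520
  mode + wants cross > 0 → take C=(6.7257,2.9275) (cross=17.520)
ex = (C−B)/|BC| = (1.0000,0.0028); ey = (-0.0028,1.0000)
P = B + 1.91·ex + -1.23·ey = (2.6392,1.6862)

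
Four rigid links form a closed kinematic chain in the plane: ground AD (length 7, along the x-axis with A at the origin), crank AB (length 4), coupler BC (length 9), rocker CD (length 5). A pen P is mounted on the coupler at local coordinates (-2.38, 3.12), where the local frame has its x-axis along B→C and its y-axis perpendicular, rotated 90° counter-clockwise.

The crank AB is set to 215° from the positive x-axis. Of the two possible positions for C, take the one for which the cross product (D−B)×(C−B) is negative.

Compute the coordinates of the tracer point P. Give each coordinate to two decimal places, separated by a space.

-4.72 1.35

A=(0,0), D=(7.00,0)
B = A + 4.00·(cos215°, sin215°) = (-3.2766, -2.2943)
|BD| = 10.5296
circle(B,9.00) ∩ circle(D,5.00): a=7.9240, h=4.2674
  candidates: C₊=(3.5271,3.5971) cross=44.934; C₋=(5.3868,-4.7326) cross=-44.934
  mode - wants cross < 0 → take C=(5.3868,-4.7326) (cross=-44.934)
ex = (C−B)/|BC| = (0.9626,-0.2709); ey = (0.2709,0.9626)
P = B + -2.38·ex + 3.12·ey = (-4.7223,1.3538)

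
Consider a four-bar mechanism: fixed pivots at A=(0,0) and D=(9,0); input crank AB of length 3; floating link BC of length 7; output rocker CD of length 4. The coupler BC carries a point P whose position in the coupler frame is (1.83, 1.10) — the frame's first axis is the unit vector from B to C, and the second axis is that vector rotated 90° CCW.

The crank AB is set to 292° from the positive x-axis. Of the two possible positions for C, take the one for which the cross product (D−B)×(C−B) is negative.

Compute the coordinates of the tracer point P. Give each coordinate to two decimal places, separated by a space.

A=(0,0), D=(9.00,0)
B = A + 3.00·(cos292°, sin292°) = (1.1238, -2.7816)
|BD| = 8.3529
circle(B,7.00) ∩ circle(D,4.00): a=6.1518, h=3.3399
  candidates: C₊=(5.8123,2.4163) cross=27.898; C₋=(8.0367,-3.8823) cross=-27.898
  mode - wants cross < 0 → take C=(8.0367,-3.8823) (cross=-27.898)
ex = (C−B)/|BC| = (0.9876,-0.1572); ey = (0.1572,0.9876)
P = B + 1.83·ex + 1.10·ey = (3.1040,-1.9830)

3.10 -1.98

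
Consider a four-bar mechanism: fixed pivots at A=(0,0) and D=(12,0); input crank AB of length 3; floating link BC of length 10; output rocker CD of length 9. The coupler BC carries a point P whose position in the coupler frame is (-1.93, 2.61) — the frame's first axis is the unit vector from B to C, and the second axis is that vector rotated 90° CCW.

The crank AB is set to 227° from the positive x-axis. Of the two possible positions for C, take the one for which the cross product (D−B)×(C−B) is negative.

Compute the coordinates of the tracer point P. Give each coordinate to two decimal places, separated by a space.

A=(0,0), D=(12.00,0)
B = A + 3.00·(cos227°, sin227°) = (-2.0460, -2.1941)
|BD| = 14.2163
circle(B,10.00) ∩ circle(D,9.00): a=7.7764, h=6.2871
  candidates: C₊=(4.6669,5.2179) cross=89.379; C₋=(6.6076,-7.2057) cross=-89.379
  mode - wants cross < 0 → take C=(6.6076,-7.2057) (cross=-89.379)
ex = (C−B)/|BC| = (0.8654,-0.5012); ey = (0.5012,0.8654)
P = B + -1.93·ex + 2.61·ey = (-2.4081,1.0318)

-2.41 1.03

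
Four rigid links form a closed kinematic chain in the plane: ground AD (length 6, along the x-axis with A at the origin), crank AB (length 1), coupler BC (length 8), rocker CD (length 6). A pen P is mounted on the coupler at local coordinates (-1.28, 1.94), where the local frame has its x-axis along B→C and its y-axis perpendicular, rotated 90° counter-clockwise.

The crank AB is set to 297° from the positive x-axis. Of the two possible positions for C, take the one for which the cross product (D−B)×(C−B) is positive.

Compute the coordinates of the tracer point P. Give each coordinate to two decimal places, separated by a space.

-1.87 -0.93

A=(0,0), D=(6.00,0)
B = A + 1.00·(cos297°, sin297°) = (0.4540, -0.8910)
|BD| = 5.6171
circle(B,8.00) ∩ circle(D,6.00): a=5.3009, h=5.9917
  candidates: C₊=(4.7374,5.8656) cross=33.656; C₋=(6.6382,-5.9660) cross=-33.656
  mode + wants cross > 0 → take C=(4.7374,5.8656) (cross=33.656)
ex = (C−B)/|BC| = (0.5354,0.8446); ey = (-0.8446,0.5354)
P = B + -1.28·ex + 1.94·ey = (-1.8698,-0.9333)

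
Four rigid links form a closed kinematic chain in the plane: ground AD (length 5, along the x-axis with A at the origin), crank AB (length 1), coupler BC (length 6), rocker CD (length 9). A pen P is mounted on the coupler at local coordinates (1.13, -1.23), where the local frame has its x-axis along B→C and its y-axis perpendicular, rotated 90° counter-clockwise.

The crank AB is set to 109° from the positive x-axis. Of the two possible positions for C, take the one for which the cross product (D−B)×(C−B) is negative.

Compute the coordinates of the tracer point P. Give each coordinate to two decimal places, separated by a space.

-1.91 0.42

A=(0,0), D=(5.00,0)
B = A + 1.00·(cos109°, sin109°) = (-0.3256, 0.9455)
|BD| = 5.4089
circle(B,6.00) ∩ circle(D,9.00): a=-1.4554, h=5.8208
  candidates: C₊=(-0.7410,6.9311) cross=31.484; C₋=(-2.7761,-4.5312) cross=-31.484
  mode - wants cross < 0 → take C=(-2.7761,-4.5312) (cross=-31.484)
ex = (C−B)/|BC| = (-0.4084,-0.9128); ey = (0.9128,-0.4084)
P = B + 1.13·ex + -1.23·ey = (-1.9098,0.4164)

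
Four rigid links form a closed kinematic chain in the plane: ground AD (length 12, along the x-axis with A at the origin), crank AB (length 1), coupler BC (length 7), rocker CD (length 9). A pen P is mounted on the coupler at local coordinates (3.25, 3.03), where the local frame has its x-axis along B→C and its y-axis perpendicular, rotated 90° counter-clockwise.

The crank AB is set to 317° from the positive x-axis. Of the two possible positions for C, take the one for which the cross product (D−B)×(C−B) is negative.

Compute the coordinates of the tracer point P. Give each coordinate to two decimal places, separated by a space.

A=(0,0), D=(12.00,0)
B = A + 1.00·(cos317°, sin317°) = (0.7314, -0.6820)
|BD| = 11.2893
circle(B,7.00) ∩ circle(D,9.00): a=4.2274, h=5.5794
  candidates: C₊=(4.6139,5.1426) cross=62.987; C₋=(5.2880,-5.9958) cross=-62.987
  mode - wants cross < 0 → take C=(5.2880,-5.9958) (cross=-62.987)
ex = (C−B)/|BC| = (0.6510,-0.7591); ey = (0.7591,0.6510)
P = B + 3.25·ex + 3.03·ey = (5.1471,-1.1767)

5.15 -1.18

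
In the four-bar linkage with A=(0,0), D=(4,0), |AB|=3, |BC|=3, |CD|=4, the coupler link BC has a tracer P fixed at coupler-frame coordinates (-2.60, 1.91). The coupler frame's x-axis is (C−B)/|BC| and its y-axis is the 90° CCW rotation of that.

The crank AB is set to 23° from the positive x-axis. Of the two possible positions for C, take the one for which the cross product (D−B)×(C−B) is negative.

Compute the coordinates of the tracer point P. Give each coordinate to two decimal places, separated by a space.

A=(0,0), D=(4.00,0)
B = A + 3.00·(cos23°, sin23°) = (2.7615, 1.1722)
|BD| = 1.7053
circle(B,3.00) ∩ circle(D,4.00): a=-1.1999, h=2.7496
  candidates: C₊=(3.7802,3.9940) cross=4.689; C₋=(0.0000,0.0000) cross=-4.689
  mode - wants cross < 0 → take C=(0.0000,0.0000) (cross=-4.689)
ex = (C−B)/|BC| = (-0.9205,-0.3907); ey = (0.3907,-0.9205)
P = B + -2.60·ex + 1.91·ey = (5.9011,0.4299)

5.90 0.43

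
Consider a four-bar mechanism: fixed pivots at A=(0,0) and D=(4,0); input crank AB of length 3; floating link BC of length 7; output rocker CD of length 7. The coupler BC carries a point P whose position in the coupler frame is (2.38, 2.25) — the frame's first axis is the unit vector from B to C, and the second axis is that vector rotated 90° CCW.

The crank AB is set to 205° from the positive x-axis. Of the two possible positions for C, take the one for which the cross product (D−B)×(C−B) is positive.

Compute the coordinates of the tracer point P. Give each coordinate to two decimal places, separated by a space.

-4.09 1.70

A=(0,0), D=(4.00,0)
B = A + 3.00·(cos205°, sin205°) = (-2.7189, -1.2679)
|BD| = 6.8375
circle(B,7.00) ∩ circle(D,7.00): a=3.4187, h=6.1084
  candidates: C₊=(-0.4921,5.3685) cross=41.766; C₋=(1.7732,-6.6364) cross=-41.766
  mode + wants cross > 0 → take C=(-0.4921,5.3685) (cross=41.766)
ex = (C−B)/|BC| = (0.3181,0.9481); ey = (-0.9481,0.3181)
P = B + 2.38·ex + 2.25·ey = (-4.0949,1.7043)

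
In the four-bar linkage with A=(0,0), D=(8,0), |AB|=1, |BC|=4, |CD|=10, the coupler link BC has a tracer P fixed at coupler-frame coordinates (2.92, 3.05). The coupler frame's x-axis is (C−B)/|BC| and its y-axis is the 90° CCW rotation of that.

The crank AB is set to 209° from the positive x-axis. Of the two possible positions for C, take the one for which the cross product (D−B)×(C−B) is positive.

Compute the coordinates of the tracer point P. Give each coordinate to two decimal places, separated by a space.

A=(0,0), D=(8.00,0)
B = A + 1.00·(cos209°, sin209°) = (-0.8746, -0.4848)
|BD| = 8.8879
circle(B,4.00) ∩ circle(D,10.00): a=-0.2816, h=3.9901
  candidates: C₊=(-1.3735,3.4840) cross=35.463; C₋=(-0.9382,-4.4843) cross=-35.463
  mode + wants cross > 0 → take C=(-1.3735,3.4840) (cross=35.463)
ex = (C−B)/|BC| = (-0.1247,0.9922); ey = (-0.9922,-0.1247)
P = B + 2.92·ex + 3.05·ey = (-4.2650,2.0320)

-4.26 2.03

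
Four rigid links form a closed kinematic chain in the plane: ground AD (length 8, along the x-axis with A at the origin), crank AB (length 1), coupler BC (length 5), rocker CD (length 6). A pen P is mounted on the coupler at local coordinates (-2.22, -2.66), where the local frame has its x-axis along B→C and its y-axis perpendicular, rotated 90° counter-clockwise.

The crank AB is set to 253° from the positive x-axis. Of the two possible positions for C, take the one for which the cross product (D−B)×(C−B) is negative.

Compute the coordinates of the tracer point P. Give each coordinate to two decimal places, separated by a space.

-3.69 -1.64

A=(0,0), D=(8.00,0)
B = A + 1.00·(cos253°, sin253°) = (-0.2924, -0.9563)
|BD| = 8.3473
circle(B,5.00) ∩ circle(D,6.00): a=3.5148, h=3.5562
  candidates: C₊=(2.7918,2.9791) cross=29.685; C₋=(3.6067,-4.0864) cross=-29.685
  mode - wants cross < 0 → take C=(3.6067,-4.0864) (cross=-29.685)
ex = (C−B)/|BC| = (0.7798,-0.6260); ey = (0.6260,0.7798)
P = B + -2.22·ex + -2.66·ey = (-3.6888,-1.6408)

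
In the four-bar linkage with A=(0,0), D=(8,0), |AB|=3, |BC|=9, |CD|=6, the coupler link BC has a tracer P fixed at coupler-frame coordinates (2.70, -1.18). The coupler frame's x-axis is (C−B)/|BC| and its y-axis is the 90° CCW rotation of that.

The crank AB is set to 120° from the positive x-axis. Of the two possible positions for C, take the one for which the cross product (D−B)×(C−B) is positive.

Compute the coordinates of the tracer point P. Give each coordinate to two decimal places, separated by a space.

A=(0,0), D=(8.00,0)
B = A + 3.00·(cos120°, sin120°) = (-1.5000, 2.5981)
|BD| = 9.8489
circle(B,9.00) ∩ circle(D,6.00): a=7.2090, h=5.3880
  candidates: C₊=(6.8749,5.8936) cross=53.066; C₋=(4.0323,-4.5008) cross=-53.066
  mode + wants cross > 0 → take C=(6.8749,5.8936) (cross=53.066)
ex = (C−B)/|BC| = (0.9305,0.3662); ey = (-0.3662,0.9305)
P = B + 2.70·ex + -1.18·ey = (1.4446,2.4887)

1.44 2.49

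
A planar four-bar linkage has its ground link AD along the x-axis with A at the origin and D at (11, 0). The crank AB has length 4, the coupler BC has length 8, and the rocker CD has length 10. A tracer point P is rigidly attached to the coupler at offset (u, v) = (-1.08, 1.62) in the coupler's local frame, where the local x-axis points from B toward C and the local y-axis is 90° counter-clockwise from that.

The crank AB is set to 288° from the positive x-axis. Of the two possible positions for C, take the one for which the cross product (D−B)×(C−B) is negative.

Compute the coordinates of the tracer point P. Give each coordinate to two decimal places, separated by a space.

A=(0,0), D=(11.00,0)
B = A + 4.00·(cos288°, sin288°) = (1.2361, -3.8042)
|BD| = 10.4789
circle(B,8.00) ∩ circle(D,10.00): a=3.5217, h=7.1832
  candidates: C₊=(1.9097,4.1674) cross=75.271; C₋=(7.1252,-9.2188) cross=-75.271
  mode - wants cross < 0 → take C=(7.1252,-9.2188) (cross=-75.271)
ex = (C−B)/|BC| = (0.7361,-0.6768); ey = (0.6768,0.7361)
P = B + -1.08·ex + 1.62·ey = (1.5375,-1.8807)

1.54 -1.88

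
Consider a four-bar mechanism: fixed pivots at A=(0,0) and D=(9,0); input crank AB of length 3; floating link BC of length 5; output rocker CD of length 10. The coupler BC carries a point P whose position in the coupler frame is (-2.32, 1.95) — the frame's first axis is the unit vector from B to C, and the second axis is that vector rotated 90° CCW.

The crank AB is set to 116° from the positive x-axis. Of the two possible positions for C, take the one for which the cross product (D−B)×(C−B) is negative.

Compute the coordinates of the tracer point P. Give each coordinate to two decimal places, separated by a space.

0.35 5.23

A=(0,0), D=(9.00,0)
B = A + 3.00·(cos116°, sin116°) = (-1.3151, 2.6964)
|BD| = 10.6617
circle(B,5.00) ∩ circle(D,10.00): a=1.8136, h=4.6595
  candidates: C₊=(1.6179,6.7457) cross=49.678; C₋=(-0.7389,-2.2703) cross=-49.678
  mode - wants cross < 0 → take C=(-0.7389,-2.2703) (cross=-49.678)
ex = (C−B)/|BC| = (0.1152,-0.9933); ey = (0.9933,0.1152)
P = B + -2.32·ex + 1.95·ey = (0.3545,5.2257)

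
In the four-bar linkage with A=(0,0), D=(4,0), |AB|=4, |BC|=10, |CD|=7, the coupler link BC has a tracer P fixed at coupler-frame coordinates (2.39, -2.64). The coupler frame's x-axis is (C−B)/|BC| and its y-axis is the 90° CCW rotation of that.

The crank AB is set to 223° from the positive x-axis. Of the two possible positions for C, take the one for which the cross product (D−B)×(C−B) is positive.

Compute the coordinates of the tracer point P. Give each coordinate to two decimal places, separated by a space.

0.46 -1.63

A=(0,0), D=(4.00,0)
B = A + 4.00·(cos223°, sin223°) = (-2.9254, -2.7280)
|BD| = 7.4433
circle(B,10.00) ∩ circle(D,7.00): a=7.1476, h=6.9937
  candidates: C₊=(1.1616,6.3987) cross=52.057; C₋=(6.2880,-6.6155) cross=-52.057
  mode + wants cross > 0 → take C=(1.1616,6.3987) (cross=52.057)
ex = (C−B)/|BC| = (0.4087,0.9127); ey = (-0.9127,0.4087)
P = B + 2.39·ex + -2.64·ey = (0.4608,-1.6257)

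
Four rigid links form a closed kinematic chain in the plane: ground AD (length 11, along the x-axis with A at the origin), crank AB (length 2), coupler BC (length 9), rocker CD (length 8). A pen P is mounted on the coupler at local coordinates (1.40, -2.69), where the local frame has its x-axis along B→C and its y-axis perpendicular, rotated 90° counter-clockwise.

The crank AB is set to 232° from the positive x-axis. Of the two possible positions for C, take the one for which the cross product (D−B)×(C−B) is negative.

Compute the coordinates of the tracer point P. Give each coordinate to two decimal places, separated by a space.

-1.52 -4.59

A=(0,0), D=(11.00,0)
B = A + 2.00·(cos232°, sin232°) = (-1.2313, -1.5760)
|BD| = 12.3324
circle(B,9.00) ∩ circle(D,8.00): a=6.8555, h=5.8312
  candidates: C₊=(4.8227,5.0834) cross=71.913; C₋=(6.3131,-6.4833) cross=-71.913
  mode - wants cross < 0 → take C=(6.3131,-6.4833) (cross=-71.913)
ex = (C−B)/|BC| = (0.8383,-0.5453); ey = (0.5453,0.8383)
P = B + 1.40·ex + -2.69·ey = (-1.5245,-4.5943)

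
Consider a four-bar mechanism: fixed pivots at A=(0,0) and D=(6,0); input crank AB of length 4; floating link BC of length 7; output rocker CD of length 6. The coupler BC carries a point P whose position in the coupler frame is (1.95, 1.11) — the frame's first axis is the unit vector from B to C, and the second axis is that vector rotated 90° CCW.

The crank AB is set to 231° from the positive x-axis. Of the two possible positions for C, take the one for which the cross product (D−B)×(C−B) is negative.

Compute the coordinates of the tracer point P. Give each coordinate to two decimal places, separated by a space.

-0.30 -2.78

A=(0,0), D=(6.00,0)
B = A + 4.00·(cos231°, sin231°) = (-2.5173, -3.1086)
|BD| = 9.0668
circle(B,7.00) ∩ circle(D,6.00): a=5.2503, h=4.6297
  candidates: C₊=(0.8275,3.0406) cross=41.977; C₋=(4.0021,-5.6576) cross=-41.977
  mode - wants cross < 0 → take C=(4.0021,-5.6576) (cross=-41.977)
ex = (C−B)/|BC| = (0.9313,-0.3641); ey = (0.3641,0.9313)
P = B + 1.95·ex + 1.11·ey = (-0.2970,-2.7849)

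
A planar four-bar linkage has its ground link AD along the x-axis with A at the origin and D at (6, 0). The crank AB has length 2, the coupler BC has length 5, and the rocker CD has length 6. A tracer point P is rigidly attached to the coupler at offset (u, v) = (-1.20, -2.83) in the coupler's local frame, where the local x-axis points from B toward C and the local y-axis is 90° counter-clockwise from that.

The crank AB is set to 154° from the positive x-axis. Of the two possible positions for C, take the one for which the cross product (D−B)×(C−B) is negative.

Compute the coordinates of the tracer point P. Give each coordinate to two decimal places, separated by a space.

-4.82 0.30

A=(0,0), D=(6.00,0)
B = A + 2.00·(cos154°, sin154°) = (-1.7976, 0.8767)
|BD| = 7.8467
circle(B,5.00) ∩ circle(D,6.00): a=3.2224, h=3.8231
  candidates: C₊=(1.8318,4.3158) cross=29.999; C₋=(0.9775,-3.2825) cross=-29.999
  mode - wants cross < 0 → take C=(0.9775,-3.2825) (cross=-29.999)
ex = (C−B)/|BC| = (0.5550,-0.8318); ey = (0.8318,0.5550)
P = B + -1.20·ex + -2.83·ey = (-4.8177,0.3042)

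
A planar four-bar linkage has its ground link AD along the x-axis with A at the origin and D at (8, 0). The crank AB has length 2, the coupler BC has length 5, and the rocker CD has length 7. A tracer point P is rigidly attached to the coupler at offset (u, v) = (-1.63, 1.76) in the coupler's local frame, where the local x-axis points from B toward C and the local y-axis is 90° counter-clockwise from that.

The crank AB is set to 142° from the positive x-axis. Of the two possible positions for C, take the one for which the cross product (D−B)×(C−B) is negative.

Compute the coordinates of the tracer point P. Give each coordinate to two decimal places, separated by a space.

-1.21 3.60

A=(0,0), D=(8.00,0)
B = A + 2.00·(cos142°, sin142°) = (-1.5760, 1.2313)
|BD| = 9.6549
circle(B,5.00) ∩ circle(D,7.00): a=3.5845, h=3.4858
  candidates: C₊=(2.4238,4.2316) cross=33.655; C₋=(1.5347,-2.6832) cross=-33.655
  mode - wants cross < 0 → take C=(1.5347,-2.6832) (cross=-33.655)
ex = (C−B)/|BC| = (0.6221,-0.7829); ey = (0.7829,0.6221)
P = B + -1.63·ex + 1.76·ey = (-1.2122,3.6024)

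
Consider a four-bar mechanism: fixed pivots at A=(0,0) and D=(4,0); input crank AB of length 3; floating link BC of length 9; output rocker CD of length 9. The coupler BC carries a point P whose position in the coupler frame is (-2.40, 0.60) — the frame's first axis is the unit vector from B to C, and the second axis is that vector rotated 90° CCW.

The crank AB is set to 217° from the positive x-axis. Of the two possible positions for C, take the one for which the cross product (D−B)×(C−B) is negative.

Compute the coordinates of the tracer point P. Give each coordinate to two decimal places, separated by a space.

-3.38 0.47

A=(0,0), D=(4.00,0)
B = A + 3.00·(cos217°, sin217°) = (-2.3959, -1.8054)
|BD| = 6.6458
circle(B,9.00) ∩ circle(D,9.00): a=3.3229, h=8.3641
  candidates: C₊=(-1.4702,7.1468) cross=55.587; C₋=(3.0743,-8.9523) cross=-55.587
  mode - wants cross < 0 → take C=(3.0743,-8.9523) (cross=-55.587)
ex = (C−B)/|BC| = (0.6078,-0.7941); ey = (0.7941,0.6078)
P = B + -2.40·ex + 0.60·ey = (-3.3782,0.4651)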